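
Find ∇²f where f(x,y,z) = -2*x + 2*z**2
4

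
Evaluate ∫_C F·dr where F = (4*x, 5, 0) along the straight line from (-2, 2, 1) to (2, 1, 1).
-5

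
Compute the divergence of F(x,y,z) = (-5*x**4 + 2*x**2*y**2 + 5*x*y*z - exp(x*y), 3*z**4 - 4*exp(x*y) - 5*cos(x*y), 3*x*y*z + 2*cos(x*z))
-20*x**3 + 4*x*y**2 + 3*x*y - 4*x*exp(x*y) + 5*x*sin(x*y) - 2*x*sin(x*z) + 5*y*z - y*exp(x*y)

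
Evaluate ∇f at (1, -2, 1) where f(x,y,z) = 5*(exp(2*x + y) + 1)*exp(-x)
(0, 5*exp(-1), 0)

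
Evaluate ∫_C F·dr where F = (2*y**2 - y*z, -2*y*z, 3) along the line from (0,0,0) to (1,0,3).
9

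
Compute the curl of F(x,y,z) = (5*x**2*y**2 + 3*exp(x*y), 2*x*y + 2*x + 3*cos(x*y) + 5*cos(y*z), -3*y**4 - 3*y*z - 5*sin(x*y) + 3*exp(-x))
(-5*x*cos(x*y) - 12*y**3 + 5*y*sin(y*z) - 3*z, 5*y*cos(x*y) + 3*exp(-x), -10*x**2*y - 3*x*exp(x*y) - 3*y*sin(x*y) + 2*y + 2)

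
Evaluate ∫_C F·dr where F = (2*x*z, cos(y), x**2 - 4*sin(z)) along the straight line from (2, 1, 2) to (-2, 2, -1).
-12 - sin(1) + sin(2) - 4*cos(2) + 4*cos(1)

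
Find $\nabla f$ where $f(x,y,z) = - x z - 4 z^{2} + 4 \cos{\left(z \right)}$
(-z, 0, -x - 8*z - 4*sin(z))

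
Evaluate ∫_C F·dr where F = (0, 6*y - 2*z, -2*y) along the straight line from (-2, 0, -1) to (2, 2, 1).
8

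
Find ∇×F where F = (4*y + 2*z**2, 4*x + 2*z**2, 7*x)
(-4*z, 4*z - 7, 0)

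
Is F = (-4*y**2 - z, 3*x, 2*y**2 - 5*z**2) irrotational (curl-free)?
No, ∇×F = (4*y, -1, 8*y + 3)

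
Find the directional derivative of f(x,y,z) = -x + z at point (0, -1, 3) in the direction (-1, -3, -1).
0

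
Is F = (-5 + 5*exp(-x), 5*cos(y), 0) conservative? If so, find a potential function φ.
Yes, F is conservative. φ = -5*x + 5*sin(y) - 5*exp(-x)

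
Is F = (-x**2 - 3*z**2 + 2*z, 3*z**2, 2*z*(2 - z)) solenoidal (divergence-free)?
No, ∇·F = -2*x - 4*z + 4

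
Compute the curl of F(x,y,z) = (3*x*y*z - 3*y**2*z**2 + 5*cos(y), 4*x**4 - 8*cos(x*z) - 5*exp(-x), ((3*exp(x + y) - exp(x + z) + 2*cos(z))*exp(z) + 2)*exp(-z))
(-8*x*sin(x*z) + 3*exp(x + y), 3*x*y - 6*y**2*z - 3*exp(x + y) + exp(x + z), 16*x**3 - 3*x*z + 6*y*z**2 + 8*z*sin(x*z) + 5*sin(y) + 5*exp(-x))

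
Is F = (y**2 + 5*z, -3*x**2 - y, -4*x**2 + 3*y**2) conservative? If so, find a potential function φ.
No, ∇×F = (6*y, 8*x + 5, -6*x - 2*y) ≠ 0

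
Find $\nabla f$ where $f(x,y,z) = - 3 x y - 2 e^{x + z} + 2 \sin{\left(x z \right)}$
(-3*y + 2*z*cos(x*z) - 2*exp(x + z), -3*x, 2*x*cos(x*z) - 2*exp(x + z))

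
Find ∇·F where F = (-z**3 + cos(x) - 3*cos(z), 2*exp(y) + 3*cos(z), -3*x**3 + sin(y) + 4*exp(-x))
2*exp(y) - sin(x)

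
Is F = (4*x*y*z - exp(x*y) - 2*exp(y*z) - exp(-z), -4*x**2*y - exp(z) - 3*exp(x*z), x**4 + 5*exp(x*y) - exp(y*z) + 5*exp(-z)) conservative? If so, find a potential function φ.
No, ∇×F = (5*x*exp(x*y) + 3*x*exp(x*z) - z*exp(y*z) + exp(z), -4*x**3 + 4*x*y - 5*y*exp(x*y) - 2*y*exp(y*z) + exp(-z), -8*x*y - 4*x*z + x*exp(x*y) - 3*z*exp(x*z) + 2*z*exp(y*z)) ≠ 0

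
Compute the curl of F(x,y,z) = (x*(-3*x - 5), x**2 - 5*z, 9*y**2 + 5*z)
(18*y + 5, 0, 2*x)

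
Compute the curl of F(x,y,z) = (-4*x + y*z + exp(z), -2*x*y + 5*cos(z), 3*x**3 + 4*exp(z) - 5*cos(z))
(5*sin(z), -9*x**2 + y + exp(z), -2*y - z)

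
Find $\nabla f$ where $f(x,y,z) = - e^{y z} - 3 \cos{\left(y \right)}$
(0, -z*exp(y*z) + 3*sin(y), -y*exp(y*z))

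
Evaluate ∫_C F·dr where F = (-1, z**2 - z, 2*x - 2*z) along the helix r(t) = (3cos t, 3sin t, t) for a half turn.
-6*pi - pi**2 + 12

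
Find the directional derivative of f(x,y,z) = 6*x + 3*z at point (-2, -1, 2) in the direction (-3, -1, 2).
-6*sqrt(14)/7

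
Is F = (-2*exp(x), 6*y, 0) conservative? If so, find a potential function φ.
Yes, F is conservative. φ = 3*y**2 - 2*exp(x)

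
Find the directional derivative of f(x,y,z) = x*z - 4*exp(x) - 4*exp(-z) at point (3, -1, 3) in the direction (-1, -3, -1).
2*sqrt(11)*(-3*exp(3) - 2 + 2*exp(6))*exp(-3)/11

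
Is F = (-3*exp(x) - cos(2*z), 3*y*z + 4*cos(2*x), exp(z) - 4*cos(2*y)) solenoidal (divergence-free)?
No, ∇·F = 3*z - 3*exp(x) + exp(z)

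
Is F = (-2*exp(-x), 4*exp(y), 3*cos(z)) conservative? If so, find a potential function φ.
Yes, F is conservative. φ = 4*exp(y) + 3*sin(z) + 2*exp(-x)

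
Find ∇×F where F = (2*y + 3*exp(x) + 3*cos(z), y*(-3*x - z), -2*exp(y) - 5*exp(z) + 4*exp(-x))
(y - 2*exp(y), -3*sin(z) + 4*exp(-x), -3*y - 2)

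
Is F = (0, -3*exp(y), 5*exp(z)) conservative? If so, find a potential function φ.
Yes, F is conservative. φ = -3*exp(y) + 5*exp(z)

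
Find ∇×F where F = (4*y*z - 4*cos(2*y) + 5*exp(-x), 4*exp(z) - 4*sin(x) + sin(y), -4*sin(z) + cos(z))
(-4*exp(z), 4*y, -4*z - 8*sin(2*y) - 4*cos(x))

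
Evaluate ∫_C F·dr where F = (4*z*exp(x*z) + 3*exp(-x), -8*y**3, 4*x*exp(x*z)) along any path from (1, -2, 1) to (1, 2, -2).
4*(1 - exp(3))*exp(-2)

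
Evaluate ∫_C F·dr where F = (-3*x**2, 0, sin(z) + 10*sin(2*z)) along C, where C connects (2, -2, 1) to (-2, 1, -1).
16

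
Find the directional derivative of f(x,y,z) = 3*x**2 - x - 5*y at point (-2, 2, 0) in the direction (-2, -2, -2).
6*sqrt(3)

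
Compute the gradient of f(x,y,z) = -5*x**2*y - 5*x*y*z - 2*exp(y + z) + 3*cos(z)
(5*y*(-2*x - z), -5*x**2 - 5*x*z - 2*exp(y + z), -5*x*y - 2*exp(y + z) - 3*sin(z))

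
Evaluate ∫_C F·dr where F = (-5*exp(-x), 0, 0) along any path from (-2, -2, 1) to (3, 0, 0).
5*(1 - exp(5))*exp(-3)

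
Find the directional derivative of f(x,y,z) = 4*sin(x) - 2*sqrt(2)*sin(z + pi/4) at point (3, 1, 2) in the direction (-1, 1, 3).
-4*sqrt(11)*cos(3)/11 - 6*sqrt(22)*cos(pi/4 + 2)/11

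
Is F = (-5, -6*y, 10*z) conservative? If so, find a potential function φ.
Yes, F is conservative. φ = -5*x - 3*y**2 + 5*z**2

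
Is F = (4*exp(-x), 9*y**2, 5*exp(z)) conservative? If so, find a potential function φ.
Yes, F is conservative. φ = 3*y**3 + 5*exp(z) - 4*exp(-x)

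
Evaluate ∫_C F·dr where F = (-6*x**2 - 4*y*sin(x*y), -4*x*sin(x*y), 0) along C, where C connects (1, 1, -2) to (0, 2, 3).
6 - 4*cos(1)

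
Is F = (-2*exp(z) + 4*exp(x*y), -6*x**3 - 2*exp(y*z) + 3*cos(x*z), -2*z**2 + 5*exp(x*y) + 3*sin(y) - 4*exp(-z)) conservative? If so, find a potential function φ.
No, ∇×F = (5*x*exp(x*y) + 3*x*sin(x*z) + 2*y*exp(y*z) + 3*cos(y), -5*y*exp(x*y) - 2*exp(z), -18*x**2 - 4*x*exp(x*y) - 3*z*sin(x*z)) ≠ 0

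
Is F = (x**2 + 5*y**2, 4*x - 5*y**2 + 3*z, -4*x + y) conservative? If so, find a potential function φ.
No, ∇×F = (-2, 4, 4 - 10*y) ≠ 0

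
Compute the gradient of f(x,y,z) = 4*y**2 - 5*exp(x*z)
(-5*z*exp(x*z), 8*y, -5*x*exp(x*z))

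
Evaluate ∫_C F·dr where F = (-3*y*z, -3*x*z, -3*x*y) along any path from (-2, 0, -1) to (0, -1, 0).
0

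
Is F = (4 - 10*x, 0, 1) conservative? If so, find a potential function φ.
Yes, F is conservative. φ = -5*x**2 + 4*x + z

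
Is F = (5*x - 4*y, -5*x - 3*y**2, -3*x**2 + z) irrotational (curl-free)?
No, ∇×F = (0, 6*x, -1)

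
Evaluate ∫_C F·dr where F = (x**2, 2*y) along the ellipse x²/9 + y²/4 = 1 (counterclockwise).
0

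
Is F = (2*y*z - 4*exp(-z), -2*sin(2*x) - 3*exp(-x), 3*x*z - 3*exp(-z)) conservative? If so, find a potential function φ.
No, ∇×F = (0, 2*y - 3*z + 4*exp(-z), -2*z - 4*cos(2*x) + 3*exp(-x)) ≠ 0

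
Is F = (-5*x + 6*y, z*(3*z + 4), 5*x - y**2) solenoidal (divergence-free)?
No, ∇·F = -5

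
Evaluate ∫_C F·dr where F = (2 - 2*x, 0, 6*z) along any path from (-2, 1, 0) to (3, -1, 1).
8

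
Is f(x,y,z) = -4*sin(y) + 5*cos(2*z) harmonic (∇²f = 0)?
No, ∇²f = 4*sin(y) - 20*cos(2*z)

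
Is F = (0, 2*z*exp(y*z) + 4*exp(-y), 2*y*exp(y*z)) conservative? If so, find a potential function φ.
Yes, F is conservative. φ = 2*exp(y*z) - 4*exp(-y)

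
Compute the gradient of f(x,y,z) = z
(0, 0, 1)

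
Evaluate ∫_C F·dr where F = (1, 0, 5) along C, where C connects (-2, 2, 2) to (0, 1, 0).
-8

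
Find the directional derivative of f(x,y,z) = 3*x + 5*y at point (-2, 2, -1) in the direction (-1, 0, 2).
-3*sqrt(5)/5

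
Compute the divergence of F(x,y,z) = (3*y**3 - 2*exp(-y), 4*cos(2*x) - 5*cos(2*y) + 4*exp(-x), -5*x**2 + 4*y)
10*sin(2*y)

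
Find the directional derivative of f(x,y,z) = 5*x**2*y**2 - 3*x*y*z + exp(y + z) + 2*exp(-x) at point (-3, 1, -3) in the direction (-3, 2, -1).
sqrt(14)*(1 + 6*exp(5) + 180*exp(2))*exp(-2)/14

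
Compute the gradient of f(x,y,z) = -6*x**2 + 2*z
(-12*x, 0, 2)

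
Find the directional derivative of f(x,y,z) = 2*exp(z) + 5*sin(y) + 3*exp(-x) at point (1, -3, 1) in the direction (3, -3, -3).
-sqrt(3)*(5*E*cos(3) + 3 + 2*exp(2))*exp(-1)/3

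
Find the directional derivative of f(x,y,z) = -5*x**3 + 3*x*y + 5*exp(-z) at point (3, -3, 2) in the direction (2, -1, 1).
sqrt(6)*(-297*exp(2) - 5)*exp(-2)/6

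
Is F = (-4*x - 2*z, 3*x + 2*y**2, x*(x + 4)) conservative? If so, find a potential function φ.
No, ∇×F = (0, -2*x - 6, 3) ≠ 0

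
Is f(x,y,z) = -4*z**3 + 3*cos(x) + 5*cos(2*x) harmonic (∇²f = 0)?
No, ∇²f = -24*z - 3*cos(x) - 20*cos(2*x)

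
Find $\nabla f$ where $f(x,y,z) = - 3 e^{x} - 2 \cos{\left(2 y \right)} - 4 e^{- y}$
(-3*exp(x), 4*sin(2*y) + 4*exp(-y), 0)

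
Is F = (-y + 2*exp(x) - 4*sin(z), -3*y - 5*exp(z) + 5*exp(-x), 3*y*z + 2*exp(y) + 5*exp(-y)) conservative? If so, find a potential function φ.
No, ∇×F = (3*z + 2*exp(y) + 5*exp(z) - 5*exp(-y), -4*cos(z), 1 - 5*exp(-x)) ≠ 0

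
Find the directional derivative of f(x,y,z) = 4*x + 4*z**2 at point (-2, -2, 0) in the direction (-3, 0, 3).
-2*sqrt(2)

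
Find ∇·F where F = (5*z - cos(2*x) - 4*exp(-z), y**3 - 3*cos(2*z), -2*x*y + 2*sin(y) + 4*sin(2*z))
3*y**2 + 2*sin(2*x) + 8*cos(2*z)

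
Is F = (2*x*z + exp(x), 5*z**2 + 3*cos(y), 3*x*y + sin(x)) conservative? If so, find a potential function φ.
No, ∇×F = (3*x - 10*z, 2*x - 3*y - cos(x), 0) ≠ 0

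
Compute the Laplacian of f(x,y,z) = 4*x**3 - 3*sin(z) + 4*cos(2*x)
24*x + 3*sin(z) - 16*cos(2*x)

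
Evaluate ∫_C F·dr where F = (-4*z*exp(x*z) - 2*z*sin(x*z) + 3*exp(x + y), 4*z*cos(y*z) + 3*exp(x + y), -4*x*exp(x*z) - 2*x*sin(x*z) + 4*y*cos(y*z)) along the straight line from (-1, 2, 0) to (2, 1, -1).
-3*E - 4*sin(1) + 2*cos(2) - 4*exp(-2) + 2 + 3*exp(3)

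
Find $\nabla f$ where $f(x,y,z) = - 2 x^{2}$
(-4*x, 0, 0)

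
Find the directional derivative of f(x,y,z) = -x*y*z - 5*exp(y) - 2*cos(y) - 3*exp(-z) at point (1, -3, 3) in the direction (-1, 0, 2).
3*sqrt(5)*(2 - exp(3))*exp(-3)/5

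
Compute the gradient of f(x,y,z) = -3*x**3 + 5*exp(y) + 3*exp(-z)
(-9*x**2, 5*exp(y), -3*exp(-z))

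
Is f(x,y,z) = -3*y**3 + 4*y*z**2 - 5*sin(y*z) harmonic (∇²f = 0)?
No, ∇²f = 5*y**2*sin(y*z) - 10*y + 5*z**2*sin(y*z)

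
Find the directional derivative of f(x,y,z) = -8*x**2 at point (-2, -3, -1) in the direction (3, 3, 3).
32*sqrt(3)/3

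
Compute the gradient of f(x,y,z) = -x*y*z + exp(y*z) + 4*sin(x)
(-y*z + 4*cos(x), z*(-x + exp(y*z)), y*(-x + exp(y*z)))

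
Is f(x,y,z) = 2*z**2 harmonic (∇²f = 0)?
No, ∇²f = 4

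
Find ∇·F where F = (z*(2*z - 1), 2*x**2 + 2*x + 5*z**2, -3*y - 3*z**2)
-6*z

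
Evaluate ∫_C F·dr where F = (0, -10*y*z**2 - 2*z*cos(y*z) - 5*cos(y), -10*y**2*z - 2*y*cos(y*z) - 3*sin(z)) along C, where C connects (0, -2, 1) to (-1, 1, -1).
-7*sin(2) - 3*sin(1) + 15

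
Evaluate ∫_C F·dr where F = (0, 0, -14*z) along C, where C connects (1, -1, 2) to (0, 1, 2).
0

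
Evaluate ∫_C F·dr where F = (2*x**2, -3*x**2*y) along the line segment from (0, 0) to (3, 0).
18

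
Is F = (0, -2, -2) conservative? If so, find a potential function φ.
Yes, F is conservative. φ = -2*y - 2*z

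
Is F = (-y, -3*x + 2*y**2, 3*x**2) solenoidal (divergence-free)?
No, ∇·F = 4*y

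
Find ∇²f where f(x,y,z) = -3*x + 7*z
0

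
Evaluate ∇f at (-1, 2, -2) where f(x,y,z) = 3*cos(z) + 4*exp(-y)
(0, -4*exp(-2), 3*sin(2))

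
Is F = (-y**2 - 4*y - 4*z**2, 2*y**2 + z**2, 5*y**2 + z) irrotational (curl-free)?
No, ∇×F = (10*y - 2*z, -8*z, 2*y + 4)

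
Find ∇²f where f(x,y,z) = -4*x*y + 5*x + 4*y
0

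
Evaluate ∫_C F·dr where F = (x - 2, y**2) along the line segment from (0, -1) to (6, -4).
-15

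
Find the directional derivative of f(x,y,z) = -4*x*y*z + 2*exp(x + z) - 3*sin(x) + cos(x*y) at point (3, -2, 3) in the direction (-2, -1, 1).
sqrt(6)*(-exp(6)/3 + cos(3) + sin(6)/6 + 2)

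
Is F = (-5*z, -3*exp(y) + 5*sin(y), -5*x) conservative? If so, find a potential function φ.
Yes, F is conservative. φ = -5*x*z - 3*exp(y) - 5*cos(y)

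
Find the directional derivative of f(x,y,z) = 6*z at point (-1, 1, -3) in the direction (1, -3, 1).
6*sqrt(11)/11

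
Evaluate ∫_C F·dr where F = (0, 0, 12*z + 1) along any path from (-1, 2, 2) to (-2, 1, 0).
-26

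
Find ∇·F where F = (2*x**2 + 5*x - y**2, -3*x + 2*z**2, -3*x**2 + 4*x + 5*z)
4*x + 10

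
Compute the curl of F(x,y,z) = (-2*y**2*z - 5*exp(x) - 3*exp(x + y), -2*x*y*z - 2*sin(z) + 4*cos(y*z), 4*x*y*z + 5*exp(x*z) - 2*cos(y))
(2*x*y + 4*x*z + 4*y*sin(y*z) + 2*sin(y) + 2*cos(z), -2*y**2 - 4*y*z - 5*z*exp(x*z), 2*y*z + 3*exp(x + y))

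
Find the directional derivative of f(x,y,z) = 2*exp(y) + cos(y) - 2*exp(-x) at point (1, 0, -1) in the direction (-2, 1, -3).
sqrt(14)*(-2 + E)*exp(-1)/7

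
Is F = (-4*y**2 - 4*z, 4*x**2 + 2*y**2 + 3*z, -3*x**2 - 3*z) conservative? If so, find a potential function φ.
No, ∇×F = (-3, 6*x - 4, 8*x + 8*y) ≠ 0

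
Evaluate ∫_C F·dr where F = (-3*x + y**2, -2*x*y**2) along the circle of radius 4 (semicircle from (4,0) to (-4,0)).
-64*pi - 256/3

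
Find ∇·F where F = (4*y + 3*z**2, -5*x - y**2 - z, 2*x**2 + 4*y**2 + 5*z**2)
-2*y + 10*z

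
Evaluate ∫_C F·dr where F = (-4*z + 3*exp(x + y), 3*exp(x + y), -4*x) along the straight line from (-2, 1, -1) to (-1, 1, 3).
23 - 3*exp(-1)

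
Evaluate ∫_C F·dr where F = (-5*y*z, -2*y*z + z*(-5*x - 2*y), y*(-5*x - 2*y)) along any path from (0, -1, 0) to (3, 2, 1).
-38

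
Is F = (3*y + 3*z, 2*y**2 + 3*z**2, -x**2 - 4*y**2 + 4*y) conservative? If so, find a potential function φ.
No, ∇×F = (-8*y - 6*z + 4, 2*x + 3, -3) ≠ 0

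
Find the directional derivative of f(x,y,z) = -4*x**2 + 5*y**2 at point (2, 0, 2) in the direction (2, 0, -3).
-32*sqrt(13)/13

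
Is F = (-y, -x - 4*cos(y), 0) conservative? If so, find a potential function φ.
Yes, F is conservative. φ = -x*y - 4*sin(y)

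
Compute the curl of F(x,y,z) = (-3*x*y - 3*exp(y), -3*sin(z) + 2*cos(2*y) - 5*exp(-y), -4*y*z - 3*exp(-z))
(-4*z + 3*cos(z), 0, 3*x + 3*exp(y))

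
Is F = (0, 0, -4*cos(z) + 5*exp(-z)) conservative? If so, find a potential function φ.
Yes, F is conservative. φ = -4*sin(z) - 5*exp(-z)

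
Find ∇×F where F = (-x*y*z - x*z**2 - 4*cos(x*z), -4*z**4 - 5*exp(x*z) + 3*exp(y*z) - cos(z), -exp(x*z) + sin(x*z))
(5*x*exp(x*z) - 3*y*exp(y*z) + 16*z**3 - sin(z), -x*y - 2*x*z + 4*x*sin(x*z) + z*exp(x*z) - z*cos(x*z), z*(x - 5*exp(x*z)))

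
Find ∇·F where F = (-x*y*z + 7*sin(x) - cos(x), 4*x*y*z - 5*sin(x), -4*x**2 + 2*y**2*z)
4*x*z + 2*y**2 - y*z + sin(x) + 7*cos(x)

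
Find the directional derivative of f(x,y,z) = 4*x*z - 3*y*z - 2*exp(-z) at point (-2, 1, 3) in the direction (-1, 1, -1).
2*sqrt(3)*(-5*exp(3) - 1)*exp(-3)/3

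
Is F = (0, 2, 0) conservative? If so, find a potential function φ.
Yes, F is conservative. φ = 2*y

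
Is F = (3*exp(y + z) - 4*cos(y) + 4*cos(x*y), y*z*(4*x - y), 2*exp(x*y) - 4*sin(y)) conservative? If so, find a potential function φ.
No, ∇×F = (2*x*exp(x*y) - y*(4*x - y) - 4*cos(y), -2*y*exp(x*y) + 3*exp(y + z), 4*x*sin(x*y) + 4*y*z - 3*exp(y + z) - 4*sin(y)) ≠ 0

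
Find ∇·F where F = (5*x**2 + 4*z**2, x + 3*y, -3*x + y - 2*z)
10*x + 1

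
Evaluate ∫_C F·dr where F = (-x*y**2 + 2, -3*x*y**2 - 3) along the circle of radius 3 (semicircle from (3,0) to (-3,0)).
-243*pi/8 - 12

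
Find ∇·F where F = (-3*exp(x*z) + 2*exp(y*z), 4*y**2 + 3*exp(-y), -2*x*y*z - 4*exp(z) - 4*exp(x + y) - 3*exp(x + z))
-2*x*y + 8*y - 3*z*exp(x*z) - 4*exp(z) - 3*exp(x + z) - 3*exp(-y)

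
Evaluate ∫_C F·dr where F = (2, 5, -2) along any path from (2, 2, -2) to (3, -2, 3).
-28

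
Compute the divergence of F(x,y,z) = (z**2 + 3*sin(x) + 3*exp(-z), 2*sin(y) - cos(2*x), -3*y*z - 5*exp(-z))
-3*y + 3*cos(x) + 2*cos(y) + 5*exp(-z)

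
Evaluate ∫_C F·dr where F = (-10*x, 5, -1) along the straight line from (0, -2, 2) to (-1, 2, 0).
17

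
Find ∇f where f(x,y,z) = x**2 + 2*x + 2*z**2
(2*x + 2, 0, 4*z)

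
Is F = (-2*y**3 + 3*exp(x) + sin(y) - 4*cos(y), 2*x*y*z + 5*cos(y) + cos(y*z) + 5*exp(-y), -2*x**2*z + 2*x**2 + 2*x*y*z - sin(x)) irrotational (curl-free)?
No, ∇×F = (-2*x*y + 2*x*z + y*sin(y*z), 4*x*z - 4*x - 2*y*z + cos(x), 6*y**2 + 2*y*z - 4*sin(y) - cos(y))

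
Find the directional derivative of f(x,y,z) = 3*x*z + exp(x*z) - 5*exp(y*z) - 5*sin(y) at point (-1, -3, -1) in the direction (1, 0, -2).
sqrt(5)*(-30*exp(3) + E + 3)/5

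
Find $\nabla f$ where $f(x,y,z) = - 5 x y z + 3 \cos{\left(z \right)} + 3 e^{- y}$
(-5*y*z, -5*x*z - 3*exp(-y), -5*x*y - 3*sin(z))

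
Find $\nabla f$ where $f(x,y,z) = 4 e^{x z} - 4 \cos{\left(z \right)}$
(4*z*exp(x*z), 0, 4*x*exp(x*z) + 4*sin(z))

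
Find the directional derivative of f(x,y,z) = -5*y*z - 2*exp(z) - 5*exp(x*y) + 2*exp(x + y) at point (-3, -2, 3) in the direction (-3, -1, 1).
sqrt(11)*(-45*exp(11) - 2*exp(8) - 8 + 25*exp(5))*exp(-5)/11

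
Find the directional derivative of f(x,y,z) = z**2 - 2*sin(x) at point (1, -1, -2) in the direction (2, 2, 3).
-4*sqrt(17)*(cos(1) + 3)/17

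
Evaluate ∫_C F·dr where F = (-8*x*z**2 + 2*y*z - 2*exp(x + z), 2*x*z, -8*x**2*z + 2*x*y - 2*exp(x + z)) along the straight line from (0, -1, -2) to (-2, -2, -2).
-80 - 2*exp(-4) + 2*exp(-2)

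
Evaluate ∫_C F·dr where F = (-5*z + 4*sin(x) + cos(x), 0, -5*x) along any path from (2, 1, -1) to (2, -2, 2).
-30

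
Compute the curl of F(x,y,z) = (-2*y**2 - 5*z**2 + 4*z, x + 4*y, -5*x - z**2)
(0, 9 - 10*z, 4*y + 1)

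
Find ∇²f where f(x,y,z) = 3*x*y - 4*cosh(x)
-4*cosh(x)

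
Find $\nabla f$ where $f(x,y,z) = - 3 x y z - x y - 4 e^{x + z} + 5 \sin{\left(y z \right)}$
(-3*y*z - y - 4*exp(x + z), -3*x*z - x + 5*z*cos(y*z), -3*x*y + 5*y*cos(y*z) - 4*exp(x + z))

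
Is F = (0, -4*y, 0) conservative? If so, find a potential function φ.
Yes, F is conservative. φ = -2*y**2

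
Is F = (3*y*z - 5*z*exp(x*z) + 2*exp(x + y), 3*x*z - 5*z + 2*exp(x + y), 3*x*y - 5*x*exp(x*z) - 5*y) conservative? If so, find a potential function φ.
Yes, F is conservative. φ = 3*x*y*z - 5*y*z - 5*exp(x*z) + 2*exp(x + y)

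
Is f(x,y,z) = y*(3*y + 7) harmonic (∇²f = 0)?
No, ∇²f = 6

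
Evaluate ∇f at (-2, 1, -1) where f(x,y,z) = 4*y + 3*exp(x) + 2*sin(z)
(3*exp(-2), 4, 2*cos(1))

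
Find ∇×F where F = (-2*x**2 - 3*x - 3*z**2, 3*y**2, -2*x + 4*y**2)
(8*y, 2 - 6*z, 0)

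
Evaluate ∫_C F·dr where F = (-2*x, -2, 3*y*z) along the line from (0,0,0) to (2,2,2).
0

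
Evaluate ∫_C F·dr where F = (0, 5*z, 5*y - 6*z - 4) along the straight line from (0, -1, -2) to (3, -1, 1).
-18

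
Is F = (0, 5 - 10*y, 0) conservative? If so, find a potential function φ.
Yes, F is conservative. φ = 5*y*(1 - y)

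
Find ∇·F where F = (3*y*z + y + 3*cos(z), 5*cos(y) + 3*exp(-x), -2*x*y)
-5*sin(y)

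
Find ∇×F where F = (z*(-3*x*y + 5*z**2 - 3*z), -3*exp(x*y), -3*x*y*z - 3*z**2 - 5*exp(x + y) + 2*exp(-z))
(-3*x*z - 5*exp(x + y), -3*x*y + 3*y*z + 15*z**2 - 6*z + 5*exp(x + y), 3*x*z - 3*y*exp(x*y))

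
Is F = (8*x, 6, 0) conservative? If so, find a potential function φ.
Yes, F is conservative. φ = 4*x**2 + 6*y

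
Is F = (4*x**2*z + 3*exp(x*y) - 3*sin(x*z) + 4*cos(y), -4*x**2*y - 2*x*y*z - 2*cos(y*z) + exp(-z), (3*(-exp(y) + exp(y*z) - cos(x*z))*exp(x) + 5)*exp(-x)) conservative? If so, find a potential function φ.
No, ∇×F = (2*x*y - 2*y*sin(y*z) + 3*z*exp(y*z) - 3*exp(y) + exp(-z), 4*x**2 - 3*x*cos(x*z) - 3*z*sin(x*z) + 5*exp(-x), -8*x*y - 3*x*exp(x*y) - 2*y*z + 4*sin(y)) ≠ 0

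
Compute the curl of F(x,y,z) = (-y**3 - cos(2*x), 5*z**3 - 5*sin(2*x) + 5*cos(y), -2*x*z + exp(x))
(-15*z**2, 2*z - exp(x), 3*y**2 - 10*cos(2*x))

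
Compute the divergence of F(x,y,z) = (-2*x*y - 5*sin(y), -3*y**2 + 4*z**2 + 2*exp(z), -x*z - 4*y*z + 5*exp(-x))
-x - 12*y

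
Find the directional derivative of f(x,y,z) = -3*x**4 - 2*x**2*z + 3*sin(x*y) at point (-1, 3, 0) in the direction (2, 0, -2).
sqrt(2)*(9*cos(3) + 14)/2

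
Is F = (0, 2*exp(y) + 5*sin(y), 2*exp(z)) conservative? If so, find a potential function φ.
Yes, F is conservative. φ = 2*exp(y) + 2*exp(z) - 5*cos(y)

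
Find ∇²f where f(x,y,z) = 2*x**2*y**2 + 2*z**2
4*x**2 + 4*y**2 + 4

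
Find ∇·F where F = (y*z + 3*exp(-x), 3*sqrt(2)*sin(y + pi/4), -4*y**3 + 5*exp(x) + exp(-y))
3*sqrt(2)*cos(y + pi/4) - 3*exp(-x)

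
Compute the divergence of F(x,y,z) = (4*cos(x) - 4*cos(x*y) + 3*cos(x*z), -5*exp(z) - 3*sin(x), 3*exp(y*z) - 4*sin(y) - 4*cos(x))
3*y*exp(y*z) + 4*y*sin(x*y) - 3*z*sin(x*z) - 4*sin(x)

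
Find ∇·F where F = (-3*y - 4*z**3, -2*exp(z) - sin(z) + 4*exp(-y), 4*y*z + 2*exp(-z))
4*y - 2*exp(-z) - 4*exp(-y)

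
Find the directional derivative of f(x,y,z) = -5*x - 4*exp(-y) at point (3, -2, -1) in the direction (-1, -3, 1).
sqrt(11)*(5 - 12*exp(2))/11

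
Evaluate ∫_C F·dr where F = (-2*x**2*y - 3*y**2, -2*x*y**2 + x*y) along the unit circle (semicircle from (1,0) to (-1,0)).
14/3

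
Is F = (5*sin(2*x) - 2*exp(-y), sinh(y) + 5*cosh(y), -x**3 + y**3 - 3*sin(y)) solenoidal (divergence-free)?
No, ∇·F = 10*cos(2*x) + 5*sinh(y) + cosh(y)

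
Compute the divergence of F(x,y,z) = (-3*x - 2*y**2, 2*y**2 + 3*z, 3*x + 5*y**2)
4*y - 3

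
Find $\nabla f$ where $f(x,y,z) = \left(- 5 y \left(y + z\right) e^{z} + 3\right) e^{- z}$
(0, -10*y - 5*z, -5*y - 3*exp(-z))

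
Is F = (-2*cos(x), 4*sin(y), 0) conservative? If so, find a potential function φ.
Yes, F is conservative. φ = -2*sin(x) - 4*cos(y)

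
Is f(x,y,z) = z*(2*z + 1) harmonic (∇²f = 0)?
No, ∇²f = 4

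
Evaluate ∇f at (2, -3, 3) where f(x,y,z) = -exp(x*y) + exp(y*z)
(3*exp(-6), (3 - 2*exp(3))*exp(-9), -3*exp(-9))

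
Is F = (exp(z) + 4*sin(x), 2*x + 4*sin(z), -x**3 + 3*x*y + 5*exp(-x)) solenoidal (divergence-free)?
No, ∇·F = 4*cos(x)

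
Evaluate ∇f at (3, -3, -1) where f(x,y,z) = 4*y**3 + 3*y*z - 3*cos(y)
(0, 105 - 3*sin(3), -9)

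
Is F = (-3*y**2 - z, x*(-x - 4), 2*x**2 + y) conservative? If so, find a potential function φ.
No, ∇×F = (1, -4*x - 1, -2*x + 6*y - 4) ≠ 0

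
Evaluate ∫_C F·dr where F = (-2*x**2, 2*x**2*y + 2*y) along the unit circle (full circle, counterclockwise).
0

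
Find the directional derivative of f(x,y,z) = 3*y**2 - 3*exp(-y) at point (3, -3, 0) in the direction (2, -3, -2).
9*sqrt(17)*(6 - exp(3))/17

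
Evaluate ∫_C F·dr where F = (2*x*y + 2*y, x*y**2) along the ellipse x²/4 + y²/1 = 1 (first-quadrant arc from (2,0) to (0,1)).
-7*pi/8 - 8/3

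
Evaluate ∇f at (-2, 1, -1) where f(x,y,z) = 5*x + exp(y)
(5, E, 0)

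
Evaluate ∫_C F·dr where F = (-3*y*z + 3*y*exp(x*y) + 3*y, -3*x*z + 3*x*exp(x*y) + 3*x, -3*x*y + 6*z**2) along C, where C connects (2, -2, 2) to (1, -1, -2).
-53 - 3*exp(-4) + 3*exp(-1)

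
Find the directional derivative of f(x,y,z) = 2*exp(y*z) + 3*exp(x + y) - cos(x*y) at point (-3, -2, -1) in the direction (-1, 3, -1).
sqrt(11)*(-2*exp(7) + 6 - 7*exp(5)*sin(6))*exp(-5)/11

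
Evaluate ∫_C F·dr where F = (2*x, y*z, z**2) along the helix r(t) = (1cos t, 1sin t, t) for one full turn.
pi*(-3 + 16*pi**2)/6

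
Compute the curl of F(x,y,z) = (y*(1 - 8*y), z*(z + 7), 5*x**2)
(-2*z - 7, -10*x, 16*y - 1)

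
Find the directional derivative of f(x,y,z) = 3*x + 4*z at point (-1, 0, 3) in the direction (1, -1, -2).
-5*sqrt(6)/6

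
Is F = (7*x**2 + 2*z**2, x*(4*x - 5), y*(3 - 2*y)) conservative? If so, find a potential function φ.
No, ∇×F = (3 - 4*y, 4*z, 8*x - 5) ≠ 0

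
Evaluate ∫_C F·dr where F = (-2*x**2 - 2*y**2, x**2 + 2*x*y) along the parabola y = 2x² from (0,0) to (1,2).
29/15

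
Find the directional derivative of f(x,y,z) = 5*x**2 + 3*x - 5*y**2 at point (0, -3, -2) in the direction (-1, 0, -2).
-3*sqrt(5)/5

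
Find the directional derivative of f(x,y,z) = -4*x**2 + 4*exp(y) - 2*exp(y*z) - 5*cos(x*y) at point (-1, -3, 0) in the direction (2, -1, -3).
-sqrt(14)*(4 + 2*exp(3) + 25*exp(3)*sin(3))*exp(-3)/14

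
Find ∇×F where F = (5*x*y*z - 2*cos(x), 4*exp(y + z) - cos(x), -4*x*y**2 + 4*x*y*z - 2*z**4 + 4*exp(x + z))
(-8*x*y + 4*x*z - 4*exp(y + z), 5*x*y + 4*y**2 - 4*y*z - 4*exp(x + z), -5*x*z + sin(x))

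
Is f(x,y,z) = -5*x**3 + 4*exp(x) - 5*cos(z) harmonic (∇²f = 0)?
No, ∇²f = -30*x + 4*exp(x) + 5*cos(z)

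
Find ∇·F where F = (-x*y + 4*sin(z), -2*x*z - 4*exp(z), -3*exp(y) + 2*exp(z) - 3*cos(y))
-y + 2*exp(z)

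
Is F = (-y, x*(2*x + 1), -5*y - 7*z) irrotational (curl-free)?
No, ∇×F = (-5, 0, 4*x + 2)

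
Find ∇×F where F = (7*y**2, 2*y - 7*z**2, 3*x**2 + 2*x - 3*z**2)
(14*z, -6*x - 2, -14*y)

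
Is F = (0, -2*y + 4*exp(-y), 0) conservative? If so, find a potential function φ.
Yes, F is conservative. φ = -y**2 - 4*exp(-y)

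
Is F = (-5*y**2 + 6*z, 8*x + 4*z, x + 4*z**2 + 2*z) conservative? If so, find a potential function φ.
No, ∇×F = (-4, 5, 10*y + 8) ≠ 0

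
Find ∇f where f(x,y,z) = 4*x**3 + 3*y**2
(12*x**2, 6*y, 0)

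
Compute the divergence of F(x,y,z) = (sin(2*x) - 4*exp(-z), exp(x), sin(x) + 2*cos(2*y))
2*cos(2*x)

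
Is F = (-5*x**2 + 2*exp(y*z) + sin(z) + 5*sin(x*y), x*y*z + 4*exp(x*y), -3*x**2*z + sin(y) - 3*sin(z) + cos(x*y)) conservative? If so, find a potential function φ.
No, ∇×F = (-x*y - x*sin(x*y) + cos(y), 6*x*z + 2*y*exp(y*z) + y*sin(x*y) + cos(z), -5*x*cos(x*y) + y*z + 4*y*exp(x*y) - 2*z*exp(y*z)) ≠ 0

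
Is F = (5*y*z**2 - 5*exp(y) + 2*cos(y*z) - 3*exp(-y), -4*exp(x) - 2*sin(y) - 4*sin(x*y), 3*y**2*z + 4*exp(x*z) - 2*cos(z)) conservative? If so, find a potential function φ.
No, ∇×F = (6*y*z, 10*y*z - 2*y*sin(y*z) - 4*z*exp(x*z), -4*y*cos(x*y) - 5*z**2 + 2*z*sin(y*z) - 4*exp(x) + 5*exp(y) - 3*exp(-y)) ≠ 0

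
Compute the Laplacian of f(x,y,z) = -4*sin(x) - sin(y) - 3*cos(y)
4*sin(x) + sin(y) + 3*cos(y)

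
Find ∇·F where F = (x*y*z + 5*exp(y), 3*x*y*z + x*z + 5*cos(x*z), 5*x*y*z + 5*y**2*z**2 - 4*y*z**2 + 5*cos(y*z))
5*x*y + 3*x*z + 10*y**2*z - 7*y*z - 5*y*sin(y*z)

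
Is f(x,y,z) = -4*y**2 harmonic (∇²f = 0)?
No, ∇²f = -8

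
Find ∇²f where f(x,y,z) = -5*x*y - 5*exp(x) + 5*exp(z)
-5*exp(x) + 5*exp(z)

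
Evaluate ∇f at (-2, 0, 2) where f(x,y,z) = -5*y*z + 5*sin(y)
(0, -5, 0)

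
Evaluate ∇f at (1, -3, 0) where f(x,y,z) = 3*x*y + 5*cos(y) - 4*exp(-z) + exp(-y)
(-9, -exp(3) + 5*sin(3) + 3, 4)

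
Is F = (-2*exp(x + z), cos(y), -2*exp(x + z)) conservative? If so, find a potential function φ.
Yes, F is conservative. φ = -2*exp(x + z) + sin(y)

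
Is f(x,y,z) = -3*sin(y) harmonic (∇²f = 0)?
No, ∇²f = 3*sin(y)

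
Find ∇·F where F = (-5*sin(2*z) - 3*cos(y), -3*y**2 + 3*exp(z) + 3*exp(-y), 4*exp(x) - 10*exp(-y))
-6*y - 3*exp(-y)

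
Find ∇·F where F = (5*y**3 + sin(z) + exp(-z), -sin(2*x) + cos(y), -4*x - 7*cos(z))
-sin(y) + 7*sin(z)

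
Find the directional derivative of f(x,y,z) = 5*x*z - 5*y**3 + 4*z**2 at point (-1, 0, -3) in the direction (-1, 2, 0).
3*sqrt(5)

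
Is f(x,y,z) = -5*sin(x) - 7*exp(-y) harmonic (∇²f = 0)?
No, ∇²f = 5*sin(x) - 7*exp(-y)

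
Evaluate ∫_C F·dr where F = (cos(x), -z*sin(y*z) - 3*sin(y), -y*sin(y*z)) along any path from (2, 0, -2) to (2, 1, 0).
-3 + 3*cos(1)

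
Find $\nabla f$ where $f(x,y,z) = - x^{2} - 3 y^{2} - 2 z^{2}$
(-2*x, -6*y, -4*z)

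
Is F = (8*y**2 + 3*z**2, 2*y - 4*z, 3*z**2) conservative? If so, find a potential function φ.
No, ∇×F = (4, 6*z, -16*y) ≠ 0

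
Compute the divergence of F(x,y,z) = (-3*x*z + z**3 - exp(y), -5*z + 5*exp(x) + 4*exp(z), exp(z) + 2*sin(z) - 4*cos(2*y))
-3*z + exp(z) + 2*cos(z)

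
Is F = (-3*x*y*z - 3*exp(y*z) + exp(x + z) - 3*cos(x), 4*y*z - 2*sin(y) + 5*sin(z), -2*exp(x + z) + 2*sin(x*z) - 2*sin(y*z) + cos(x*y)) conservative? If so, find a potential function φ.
No, ∇×F = (-x*sin(x*y) - 4*y - 2*z*cos(y*z) - 5*cos(z), -3*x*y - 3*y*exp(y*z) + y*sin(x*y) - 2*z*cos(x*z) + 3*exp(x + z), 3*z*(x + exp(y*z))) ≠ 0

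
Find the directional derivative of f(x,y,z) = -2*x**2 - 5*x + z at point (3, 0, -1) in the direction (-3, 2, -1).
25*sqrt(14)/7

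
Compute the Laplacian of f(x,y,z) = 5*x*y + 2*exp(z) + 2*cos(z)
2*exp(z) - 2*cos(z)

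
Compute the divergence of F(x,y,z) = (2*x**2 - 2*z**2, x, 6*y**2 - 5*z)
4*x - 5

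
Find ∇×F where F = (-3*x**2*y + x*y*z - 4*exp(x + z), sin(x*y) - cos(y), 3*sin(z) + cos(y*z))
(-z*sin(y*z), x*y - 4*exp(x + z), 3*x**2 - x*z + y*cos(x*y))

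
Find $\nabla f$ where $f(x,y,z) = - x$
(-1, 0, 0)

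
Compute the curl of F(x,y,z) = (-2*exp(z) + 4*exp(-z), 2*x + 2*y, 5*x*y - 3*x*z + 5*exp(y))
(5*x + 5*exp(y), -5*y + 3*z - 2*exp(z) - 4*exp(-z), 2)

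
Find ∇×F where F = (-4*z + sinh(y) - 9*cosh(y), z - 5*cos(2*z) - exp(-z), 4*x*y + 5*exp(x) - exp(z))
(4*x - 10*sin(2*z) - 1 - exp(-z), -4*y - 5*exp(x) - 4, 9*sinh(y) - cosh(y))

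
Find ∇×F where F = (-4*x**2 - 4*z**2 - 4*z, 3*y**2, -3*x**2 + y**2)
(2*y, 6*x - 8*z - 4, 0)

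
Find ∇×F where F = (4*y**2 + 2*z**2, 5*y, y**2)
(2*y, 4*z, -8*y)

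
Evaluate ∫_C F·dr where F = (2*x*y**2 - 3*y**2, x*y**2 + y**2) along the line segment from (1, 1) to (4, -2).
-9/4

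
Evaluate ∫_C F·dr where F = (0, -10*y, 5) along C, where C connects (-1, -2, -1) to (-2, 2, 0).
5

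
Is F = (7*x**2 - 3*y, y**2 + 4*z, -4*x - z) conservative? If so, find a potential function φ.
No, ∇×F = (-4, 4, 3) ≠ 0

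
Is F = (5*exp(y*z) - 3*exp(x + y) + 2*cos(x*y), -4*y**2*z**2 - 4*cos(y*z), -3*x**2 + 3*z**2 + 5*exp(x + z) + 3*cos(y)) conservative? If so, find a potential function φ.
No, ∇×F = (8*y**2*z - 4*y*sin(y*z) - 3*sin(y), 6*x + 5*y*exp(y*z) - 5*exp(x + z), 2*x*sin(x*y) - 5*z*exp(y*z) + 3*exp(x + y)) ≠ 0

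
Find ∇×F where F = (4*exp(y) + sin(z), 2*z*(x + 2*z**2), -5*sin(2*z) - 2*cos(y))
(-2*x - 12*z**2 + 2*sin(y), cos(z), 2*z - 4*exp(y))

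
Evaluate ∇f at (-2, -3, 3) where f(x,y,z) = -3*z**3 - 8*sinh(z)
(0, 0, -81 - 8*cosh(3))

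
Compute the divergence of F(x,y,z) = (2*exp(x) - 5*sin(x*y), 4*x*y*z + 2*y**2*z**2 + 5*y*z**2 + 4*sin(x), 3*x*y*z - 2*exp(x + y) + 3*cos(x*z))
3*x*y + 4*x*z - 3*x*sin(x*z) + 4*y*z**2 - 5*y*cos(x*y) + 5*z**2 + 2*exp(x)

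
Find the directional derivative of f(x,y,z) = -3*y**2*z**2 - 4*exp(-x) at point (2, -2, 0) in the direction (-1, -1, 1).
-4*sqrt(3)*exp(-2)/3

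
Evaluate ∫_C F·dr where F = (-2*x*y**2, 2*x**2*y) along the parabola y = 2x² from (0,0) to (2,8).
256/3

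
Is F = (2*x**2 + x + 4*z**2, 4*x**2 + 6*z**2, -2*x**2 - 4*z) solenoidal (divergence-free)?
No, ∇·F = 4*x - 3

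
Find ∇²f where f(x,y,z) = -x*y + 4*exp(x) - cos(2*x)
4*exp(x) + 4*cos(2*x)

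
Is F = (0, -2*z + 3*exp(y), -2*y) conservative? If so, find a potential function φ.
Yes, F is conservative. φ = -2*y*z + 3*exp(y)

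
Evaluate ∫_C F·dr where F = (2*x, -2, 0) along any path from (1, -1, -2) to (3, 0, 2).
6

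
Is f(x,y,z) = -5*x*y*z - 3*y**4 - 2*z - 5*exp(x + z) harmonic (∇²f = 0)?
No, ∇²f = -36*y**2 - 10*exp(x + z)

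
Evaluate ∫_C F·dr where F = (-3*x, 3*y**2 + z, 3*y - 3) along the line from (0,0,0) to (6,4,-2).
0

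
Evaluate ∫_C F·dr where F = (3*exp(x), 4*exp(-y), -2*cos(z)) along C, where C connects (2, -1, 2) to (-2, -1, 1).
-3*exp(2) - 2*sin(1) + 3*exp(-2) + 2*sin(2)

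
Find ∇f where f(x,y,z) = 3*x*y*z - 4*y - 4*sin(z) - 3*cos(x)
(3*y*z + 3*sin(x), 3*x*z - 4, 3*x*y - 4*cos(z))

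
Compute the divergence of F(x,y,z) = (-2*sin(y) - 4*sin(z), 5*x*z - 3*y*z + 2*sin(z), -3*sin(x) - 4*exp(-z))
-3*z + 4*exp(-z)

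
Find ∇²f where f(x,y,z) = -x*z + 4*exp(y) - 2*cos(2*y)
4*exp(y) + 8*cos(2*y)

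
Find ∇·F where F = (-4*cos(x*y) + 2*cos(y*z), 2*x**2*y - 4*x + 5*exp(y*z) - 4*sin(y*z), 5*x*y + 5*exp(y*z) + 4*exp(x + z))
2*x**2 + 5*y*exp(y*z) + 4*y*sin(x*y) + 5*z*exp(y*z) - 4*z*cos(y*z) + 4*exp(x + z)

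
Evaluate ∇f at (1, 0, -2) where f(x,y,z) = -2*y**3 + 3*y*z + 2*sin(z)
(0, -6, 2*cos(2))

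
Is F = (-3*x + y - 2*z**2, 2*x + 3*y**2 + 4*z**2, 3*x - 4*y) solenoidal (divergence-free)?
No, ∇·F = 6*y - 3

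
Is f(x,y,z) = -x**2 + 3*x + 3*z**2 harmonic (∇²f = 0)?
No, ∇²f = 4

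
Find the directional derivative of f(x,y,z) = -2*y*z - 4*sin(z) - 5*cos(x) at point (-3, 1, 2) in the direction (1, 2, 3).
-sqrt(14)*(12*cos(2) + 5*sin(3) + 14)/14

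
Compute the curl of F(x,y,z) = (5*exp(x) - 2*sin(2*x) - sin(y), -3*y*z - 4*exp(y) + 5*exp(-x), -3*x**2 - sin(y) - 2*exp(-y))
(3*y - cos(y) + 2*exp(-y), 6*x, cos(y) - 5*exp(-x))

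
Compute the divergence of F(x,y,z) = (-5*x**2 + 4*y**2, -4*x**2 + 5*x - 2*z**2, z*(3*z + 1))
-10*x + 6*z + 1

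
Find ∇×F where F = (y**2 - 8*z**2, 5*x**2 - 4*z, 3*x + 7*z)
(4, -16*z - 3, 10*x - 2*y)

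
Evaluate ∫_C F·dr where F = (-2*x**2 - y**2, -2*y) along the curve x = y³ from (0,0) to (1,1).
-34/15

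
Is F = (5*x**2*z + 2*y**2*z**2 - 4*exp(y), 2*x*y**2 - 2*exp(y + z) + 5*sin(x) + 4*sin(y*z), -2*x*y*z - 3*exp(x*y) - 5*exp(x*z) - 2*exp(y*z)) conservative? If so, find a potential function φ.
No, ∇×F = (-2*x*z - 3*x*exp(x*y) - 4*y*cos(y*z) - 2*z*exp(y*z) + 2*exp(y + z), 5*x**2 + 4*y**2*z + 2*y*z + 3*y*exp(x*y) + 5*z*exp(x*z), 2*y**2 - 4*y*z**2 + 4*exp(y) + 5*cos(x)) ≠ 0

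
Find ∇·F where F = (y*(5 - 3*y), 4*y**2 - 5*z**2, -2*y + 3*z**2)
8*y + 6*z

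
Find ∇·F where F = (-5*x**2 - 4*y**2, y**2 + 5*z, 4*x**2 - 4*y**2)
-10*x + 2*y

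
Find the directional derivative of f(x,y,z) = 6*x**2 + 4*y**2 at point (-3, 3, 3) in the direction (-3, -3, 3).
4*sqrt(3)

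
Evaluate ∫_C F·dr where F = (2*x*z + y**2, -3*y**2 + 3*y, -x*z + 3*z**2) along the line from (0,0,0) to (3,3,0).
-9/2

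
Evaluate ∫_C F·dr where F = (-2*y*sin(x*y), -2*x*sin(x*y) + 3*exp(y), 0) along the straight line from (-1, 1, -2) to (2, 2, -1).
-3*E + 2*cos(4) - 2*cos(1) + 3*exp(2)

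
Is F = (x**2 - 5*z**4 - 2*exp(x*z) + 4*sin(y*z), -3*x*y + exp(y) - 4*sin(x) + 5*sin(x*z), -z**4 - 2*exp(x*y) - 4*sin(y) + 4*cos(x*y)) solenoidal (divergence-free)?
No, ∇·F = -x - 4*z**3 - 2*z*exp(x*z) + exp(y)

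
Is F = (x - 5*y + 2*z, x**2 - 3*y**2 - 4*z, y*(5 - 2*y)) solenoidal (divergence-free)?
No, ∇·F = 1 - 6*y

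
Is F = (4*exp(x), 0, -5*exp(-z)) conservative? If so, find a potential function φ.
Yes, F is conservative. φ = 4*exp(x) + 5*exp(-z)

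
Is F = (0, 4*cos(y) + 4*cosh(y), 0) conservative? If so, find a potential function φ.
Yes, F is conservative. φ = 4*sin(y) + 4*sinh(y)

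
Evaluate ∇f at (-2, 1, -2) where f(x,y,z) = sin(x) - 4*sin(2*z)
(cos(2), 0, -8*cos(4))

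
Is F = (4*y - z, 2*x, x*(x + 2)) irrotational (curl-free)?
No, ∇×F = (0, -2*x - 3, -2)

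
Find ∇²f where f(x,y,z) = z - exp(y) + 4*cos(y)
-exp(y) - 4*cos(y)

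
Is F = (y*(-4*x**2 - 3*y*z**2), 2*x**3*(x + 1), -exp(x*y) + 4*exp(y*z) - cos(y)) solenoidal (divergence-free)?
No, ∇·F = 4*y*(-2*x + exp(y*z))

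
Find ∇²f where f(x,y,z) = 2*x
0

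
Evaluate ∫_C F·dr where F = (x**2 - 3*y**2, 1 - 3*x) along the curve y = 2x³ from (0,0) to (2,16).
-5728/21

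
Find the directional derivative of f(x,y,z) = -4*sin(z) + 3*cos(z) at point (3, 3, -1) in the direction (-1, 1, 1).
sqrt(3)*(-4*cos(1)/3 + sin(1))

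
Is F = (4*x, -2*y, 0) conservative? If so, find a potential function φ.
Yes, F is conservative. φ = 2*x**2 - y**2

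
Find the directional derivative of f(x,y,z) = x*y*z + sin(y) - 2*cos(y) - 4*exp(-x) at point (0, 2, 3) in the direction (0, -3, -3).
sqrt(2)*(-sin(2) - cos(2)/2)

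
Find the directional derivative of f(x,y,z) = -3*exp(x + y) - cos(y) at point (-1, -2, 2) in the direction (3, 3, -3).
-sqrt(3)*(6 + exp(3)*sin(2))*exp(-3)/3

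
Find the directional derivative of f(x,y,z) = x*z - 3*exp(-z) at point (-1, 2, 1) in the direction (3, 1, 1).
sqrt(11)*(3 + 2*E)*exp(-1)/11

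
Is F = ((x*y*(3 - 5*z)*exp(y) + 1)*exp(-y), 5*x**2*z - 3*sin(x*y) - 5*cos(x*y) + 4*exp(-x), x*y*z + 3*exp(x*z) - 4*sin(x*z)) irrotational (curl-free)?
No, ∇×F = (x*(-5*x + z), -5*x*y - y*z - 3*z*exp(x*z) + 4*z*cos(x*z), 15*x*z - 3*x + 5*y*sin(x*y) - 3*y*cos(x*y) + exp(-y) - 4*exp(-x))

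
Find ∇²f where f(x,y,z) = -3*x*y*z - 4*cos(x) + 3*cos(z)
4*cos(x) - 3*cos(z)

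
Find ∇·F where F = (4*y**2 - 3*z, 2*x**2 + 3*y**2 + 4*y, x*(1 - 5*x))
6*y + 4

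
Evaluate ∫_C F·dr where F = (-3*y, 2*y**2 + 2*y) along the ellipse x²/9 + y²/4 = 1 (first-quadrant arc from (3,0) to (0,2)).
28/3 + 9*pi/2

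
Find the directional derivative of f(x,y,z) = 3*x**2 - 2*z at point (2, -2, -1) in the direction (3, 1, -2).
20*sqrt(14)/7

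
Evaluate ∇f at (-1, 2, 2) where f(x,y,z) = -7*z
(0, 0, -7)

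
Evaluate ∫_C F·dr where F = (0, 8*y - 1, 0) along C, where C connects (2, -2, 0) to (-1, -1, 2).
-13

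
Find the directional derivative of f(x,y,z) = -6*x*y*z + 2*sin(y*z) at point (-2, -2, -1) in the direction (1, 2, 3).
-2*sqrt(14)*(4*cos(2) + 27)/7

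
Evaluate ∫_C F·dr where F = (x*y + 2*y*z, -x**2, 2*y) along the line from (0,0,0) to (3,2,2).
12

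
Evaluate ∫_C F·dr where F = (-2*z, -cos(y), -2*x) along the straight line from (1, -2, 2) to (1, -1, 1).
-sin(2) + sin(1) + 2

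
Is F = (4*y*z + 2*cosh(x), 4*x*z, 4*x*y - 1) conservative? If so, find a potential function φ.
Yes, F is conservative. φ = 4*x*y*z - z + 2*sinh(x)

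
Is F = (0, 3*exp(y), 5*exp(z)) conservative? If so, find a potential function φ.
Yes, F is conservative. φ = 3*exp(y) + 5*exp(z)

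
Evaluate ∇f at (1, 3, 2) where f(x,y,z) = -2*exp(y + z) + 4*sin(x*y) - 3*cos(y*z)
(12*cos(3), -2*exp(5) + 4*cos(3) + 6*sin(6), -2*exp(5) + 9*sin(6))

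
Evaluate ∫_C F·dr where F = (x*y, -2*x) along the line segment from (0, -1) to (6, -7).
-54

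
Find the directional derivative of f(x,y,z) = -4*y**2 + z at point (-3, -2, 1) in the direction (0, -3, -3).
-17*sqrt(2)/2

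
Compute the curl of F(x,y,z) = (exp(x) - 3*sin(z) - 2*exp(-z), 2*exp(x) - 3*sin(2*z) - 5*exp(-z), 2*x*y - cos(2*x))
(2*x + 6*cos(2*z) - 5*exp(-z), -2*y - 2*sin(2*x) - 3*cos(z) + 2*exp(-z), 2*exp(x))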